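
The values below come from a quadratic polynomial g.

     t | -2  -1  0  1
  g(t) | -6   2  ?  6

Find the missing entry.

The 3 known points determine the degree-2 polynomial uniquely.
Write g(t) = at^2 + bt + c. Substituting each data point gives a linear system:
  4a - 2b + c = -6
  a - b + c = 2
  a + b + c = 6
Solving the system yields a = -2, b = 2, c = 6.
So g(t) = -2t^2 + 2t + 6.
Then g(0) = 6.

6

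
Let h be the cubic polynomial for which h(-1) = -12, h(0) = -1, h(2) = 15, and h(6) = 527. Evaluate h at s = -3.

Write h(s) = as^3 + bs^2 + cs + d. Substituting each data point gives a linear system:
  -a + b - c + d = -12
  d = -1
  8a + 4b + 2c + d = 15
  216a + 36b + 6c + d = 527
Solving the system yields a = 3, b = -4, c = 4, d = -1.
So h(s) = 3s^3 - 4s^2 + 4s - 1.
Then h(-3) = -130.

-130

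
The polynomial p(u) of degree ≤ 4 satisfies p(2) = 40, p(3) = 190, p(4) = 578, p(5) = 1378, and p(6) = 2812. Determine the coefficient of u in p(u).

1

Write p(u) = au^4 + bu^3 + cu^2 + du + e. Substituting each data point gives a linear system:
  16a + 8b + 4c + 2d + e = 40
  81a + 27b + 9c + 3d + e = 190
  256a + 64b + 16c + 4d + e = 578
  625a + 125b + 25c + 5d + e = 1378
  1296a + 216b + 36c + 6d + e = 2812
Solving the system yields a = 2, b = 1, c = 0, d = 1, e = -2.
So p(u) = 2u⁴ + u³ + u - 2.
The coefficient of u is 1.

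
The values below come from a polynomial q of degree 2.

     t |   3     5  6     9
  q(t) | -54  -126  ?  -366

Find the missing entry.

The 3 known points determine the degree-2 polynomial uniquely.
Write q(t) = at^2 + bt + c. Substituting each data point gives a linear system:
  9a + 3b + c = -54
  25a + 5b + c = -126
  81a + 9b + c = -366
Solving the system yields a = -4, b = -4, c = -6.
So q(t) = -4t² - 4t - 6.
Then q(6) = -174.

-174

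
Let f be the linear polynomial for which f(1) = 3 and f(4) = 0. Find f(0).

Using the Lagrange interpolation formula with nodes 1, 4:
  L_0(s) = (s - 4) / -3
  L_1(s) = (s - 1) / 3
Then f(s) = 3·L_0(s) + 0·L_1(s).
Expanding and collecting terms gives f(s) = -s + 4.
Evaluating at s = 0: f(0) = 4.

4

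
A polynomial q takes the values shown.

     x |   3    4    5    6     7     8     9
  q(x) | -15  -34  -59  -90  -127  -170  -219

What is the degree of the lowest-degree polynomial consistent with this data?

2

Forward differences of the values at x = 3, 4, 5, 6, 7, 8, 9:
  q  : -15  -34  -59  -90  -127  -170  -219
  Δ  : -19  -25  -31  -37  -43  -49
  Δ^2: -6  -6  -6  -6  -6
  Δ^3: 0  0  0  0
  Δ^4: 0  0  0
  Δ^5: 0  0
  Δ^6: 0
The second differences are constant (-6) and nonzero, while all higher differences vanish, so the minimal degree is 2.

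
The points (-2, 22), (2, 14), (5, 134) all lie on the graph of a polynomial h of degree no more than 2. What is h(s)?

h(s) = 6s^2 - 2s - 6

Write h(s) = as^2 + bs + c. Substituting each data point gives a linear system:
  4a - 2b + c = 22
  4a + 2b + c = 14
  25a + 5b + c = 134
Solving the system yields a = 6, b = -2, c = -6.
So h(s) = 6s² - 2s - 6.
Check: h(5) = 134. ✓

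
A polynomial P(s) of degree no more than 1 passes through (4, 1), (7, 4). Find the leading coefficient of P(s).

1

Write P(s) = as + b. Substituting each data point gives a linear system:
  4a + b = 1
  7a + b = 4
Solving the system yields a = 1, b = -3.
So P(s) = s - 3.
The leading coefficient is 1.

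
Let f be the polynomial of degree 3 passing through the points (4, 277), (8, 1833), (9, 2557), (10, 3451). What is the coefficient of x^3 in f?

Write f(x) = ax^3 + bx^2 + cx + d. Substituting each data point gives a linear system:
  64a + 16b + 4c + d = 277
  512a + 64b + 8c + d = 1833
  729a + 81b + 9c + d = 2557
  1000a + 100b + 10c + d = 3451
Solving the system yields a = 3, b = 4, c = 5, d = 1.
So f(x) = 3x³ + 4x² + 5x + 1.
The leading coefficient is 3.

3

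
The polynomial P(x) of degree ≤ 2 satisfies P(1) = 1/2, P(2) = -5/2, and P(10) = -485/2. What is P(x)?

P(x) = -3x^2 + 6x - 5/2

Write P(x) = ax^2 + bx + c. Substituting each data point gives a linear system:
  a + b + c = 1/2
  4a + 2b + c = -5/2
  100a + 10b + c = -485/2
Solving the system yields a = -3, b = 6, c = -5/2.
So P(x) = -3x^2 + 6x - 5/2.
Check: P(2) = -5/2. ✓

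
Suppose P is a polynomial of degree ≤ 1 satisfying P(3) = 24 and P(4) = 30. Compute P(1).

Using the Lagrange interpolation formula with nodes 3, 4:
  L_0(s) = (s - 4) / -1
  L_1(s) = (s - 3) / 1
Then P(s) = 24·L_0(s) + 30·L_1(s).
Expanding and collecting terms gives P(s) = 6s + 6.
Evaluating at s = 1: P(1) = 12.

12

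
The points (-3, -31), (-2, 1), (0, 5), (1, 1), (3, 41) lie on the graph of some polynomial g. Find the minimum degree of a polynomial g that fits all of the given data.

3

Divided differences on the nodes -3, -2, 0, 1, 3:
  order 0: -31  1  5  1  41
  order 1: 32  2  -4  20
  order 2: -10  -2  8
  order 3: 2  2
  order 4: 0
The order-3 divided differences are all 2 (nonzero) and every higher order vanishes, so the data lies on a polynomial of degree exactly 3.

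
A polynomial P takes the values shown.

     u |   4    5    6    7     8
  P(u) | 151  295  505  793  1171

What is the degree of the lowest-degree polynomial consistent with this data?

3

Forward differences of the values at u = 4, 5, 6, 7, 8:
  P  : 151  295  505  793  1171
  Δ  : 144  210  288  378
  Δ^2: 66  78  90
  Δ^3: 12  12
  Δ^4: 0
The third differences are constant (12) and nonzero, while all higher differences vanish, so the minimal degree is 3.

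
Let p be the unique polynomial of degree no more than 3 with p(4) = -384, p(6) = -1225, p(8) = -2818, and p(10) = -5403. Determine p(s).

p(s) = -5s^3 - 4s^2 - (1/2)s + 2

Write p(s) = as^3 + bs^2 + cs + d. Substituting each data point gives a linear system:
  64a + 16b + 4c + d = -384
  216a + 36b + 6c + d = -1225
  512a + 64b + 8c + d = -2818
  1000a + 100b + 10c + d = -5403
Solving the system yields a = -5, b = -4, c = -1/2, d = 2.
So p(s) = -5s³ - 4s² - (1/2)s + 2.
Check: p(6) = -1225. ✓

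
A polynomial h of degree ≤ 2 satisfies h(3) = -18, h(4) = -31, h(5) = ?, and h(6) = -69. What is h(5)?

On equispaced nodes a degree-2 polynomial has vanishing third forward difference, so
  - h(3) + 3·h(4) - 3·h(5) + h(6) = 0.
Substituting the known values and solving for h(5):
  -3·h(5) = 144
  h(5) = -48.

-48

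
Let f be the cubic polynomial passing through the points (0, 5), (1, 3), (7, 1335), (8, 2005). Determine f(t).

f(t) = 4t^3 - 6t + 5

Write f(t) = at^3 + bt^2 + ct + d. Substituting each data point gives a linear system:
  d = 5
  a + b + c + d = 3
  343a + 49b + 7c + d = 1335
  512a + 64b + 8c + d = 2005
Solving the system yields a = 4, b = 0, c = -6, d = 5.
So f(t) = 4t^3 - 6t + 5.
Check: f(1) = 3. ✓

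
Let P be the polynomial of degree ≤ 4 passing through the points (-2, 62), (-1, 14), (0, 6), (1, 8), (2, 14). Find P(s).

P(s) = s^4 - 3s^3 + 4s^2 + 6

Write P(s) = as^4 + bs^3 + cs^2 + ds + e. Substituting each data point gives a linear system:
  16a - 8b + 4c - 2d + e = 62
  a - b + c - d + e = 14
  e = 6
  a + b + c + d + e = 8
  16a + 8b + 4c + 2d + e = 14
Solving the system yields a = 1, b = -3, c = 4, d = 0, e = 6.
So P(s) = s^4 - 3s^3 + 4s^2 + 6.
Check: P(-2) = 62. ✓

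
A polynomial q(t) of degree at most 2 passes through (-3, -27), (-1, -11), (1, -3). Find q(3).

-3

Write q(t) = at^2 + bt + c. Substituting each data point gives a linear system:
  9a - 3b + c = -27
  a - b + c = -11
  a + b + c = -3
Solving the system yields a = -1, b = 4, c = -6.
So q(t) = -t² + 4t - 6.
Then q(3) = -3.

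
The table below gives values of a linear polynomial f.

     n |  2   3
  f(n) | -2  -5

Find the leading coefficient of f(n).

-3

Write f(n) = an + b. Substituting each data point gives a linear system:
  2a + b = -2
  3a + b = -5
Solving the system yields a = -3, b = 4.
So f(n) = -3n + 4.
The leading coefficient is -3.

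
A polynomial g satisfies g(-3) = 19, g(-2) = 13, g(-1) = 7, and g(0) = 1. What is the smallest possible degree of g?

1

Forward differences of the values at u = -3, -2, -1, 0:
  g  : 19  13  7  1
  Δ  : -6  -6  -6
  Δ^2: 0  0
  Δ^3: 0
The first differences are constant (-6) and nonzero, while all higher differences vanish, so the minimal degree is 1.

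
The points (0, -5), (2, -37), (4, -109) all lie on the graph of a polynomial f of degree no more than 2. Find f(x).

f(x) = -5x^2 - 6x - 5

Write f(x) = ax^2 + bx + c. Substituting each data point gives a linear system:
  c = -5
  4a + 2b + c = -37
  16a + 4b + c = -109
Solving the system yields a = -5, b = -6, c = -5.
So f(x) = -5x^2 - 6x - 5.
Check: f(4) = -109. ✓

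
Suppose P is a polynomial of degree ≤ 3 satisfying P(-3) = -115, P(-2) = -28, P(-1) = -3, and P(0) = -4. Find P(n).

P(n) = 6n^3 + 5n^2 - 2n - 4

Using the Lagrange interpolation formula with nodes -3, -2, -1, 0:
  L_0(n) = (n + 2)(n + 1)n / -6
  L_1(n) = (n + 3)(n + 1)n / 2
  L_2(n) = (n + 3)(n + 2)n / -2
  L_3(n) = (n + 3)(n + 2)(n + 1) / 6
Then P(n) = -115·L_0(n) - 28·L_1(n) - 3·L_2(n) - 4·L_3(n).
Expanding and collecting terms gives P(n) = 6n³ + 5n² - 2n - 4.
Check: P(-1) = -3. ✓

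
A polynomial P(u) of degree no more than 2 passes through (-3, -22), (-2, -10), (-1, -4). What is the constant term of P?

Write P(u) = au^2 + bu + c. Substituting each data point gives a linear system:
  9a - 3b + c = -22
  4a - 2b + c = -10
  a - b + c = -4
Solving the system yields a = -3, b = -3, c = -4.
So P(u) = -3u^2 - 3u - 4.
The constant term is -4.

-4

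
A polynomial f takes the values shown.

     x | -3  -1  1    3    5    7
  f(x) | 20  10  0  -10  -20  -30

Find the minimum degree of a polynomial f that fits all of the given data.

Forward differences of the values at x = -3, -1, 1, 3, 5, 7:
  f  : 20  10  0  -10  -20  -30
  Δ  : -10  -10  -10  -10  -10
  Δ^2: 0  0  0  0
  Δ^3: 0  0  0
  Δ^4: 0  0
  Δ^5: 0
The first differences are constant (-10) and nonzero, while all higher differences vanish, so the minimal degree is 1.

1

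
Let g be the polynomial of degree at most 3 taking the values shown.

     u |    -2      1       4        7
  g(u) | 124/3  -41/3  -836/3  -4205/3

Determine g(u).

Write g(u) = au^3 + bu^2 + cu + d. Substituting each data point gives a linear system:
  -8a + 4b - 2c + d = 124/3
  a + b + c + d = -41/3
  64a + 16b + 4c + d = -836/3
  343a + 49b + 7c + d = -4205/3
Solving the system yields a = -4, b = 1/3, c = -6, d = -4.
So g(u) = -4u³ + (1/3)u² - 6u - 4.
Check: g(1) = -41/3. ✓

g(u) = -4u^3 + (1/3)u^2 - 6u - 4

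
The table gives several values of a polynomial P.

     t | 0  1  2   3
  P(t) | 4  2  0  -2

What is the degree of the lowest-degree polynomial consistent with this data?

1

Forward differences of the values at t = 0, 1, 2, 3:
  P  : 4  2  0  -2
  Δ  : -2  -2  -2
  Δ^2: 0  0
  Δ^3: 0
The first differences are constant (-2) and nonzero, while all higher differences vanish, so the minimal degree is 1.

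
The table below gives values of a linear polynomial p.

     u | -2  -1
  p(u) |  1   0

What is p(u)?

p(u) = -u - 1

Write p(u) = au + b. Substituting each data point gives a linear system:
  -2a + b = 1
  -a + b = 0
Solving the system yields a = -1, b = -1.
So p(u) = -u - 1.
Check: p(-1) = 0. ✓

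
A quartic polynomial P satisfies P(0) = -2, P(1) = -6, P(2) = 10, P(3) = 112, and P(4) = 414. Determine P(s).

Using the Lagrange interpolation formula with nodes 0, 1, 2, 3, 4:
  L_0(s) = (s - 1)(s - 2)(s - 3)(s - 4) / 24
  L_1(s) = s(s - 2)(s - 3)(s - 4) / -6
  L_2(s) = s(s - 1)(s - 3)(s - 4) / 4
  L_3(s) = s(s - 1)(s - 2)(s - 4) / -6
  L_4(s) = s(s - 1)(s - 2)(s - 3) / 24
Then P(s) = -2·L_0(s) - 6·L_1(s) + 10·L_2(s) + 112·L_3(s) + 414·L_4(s).
Expanding and collecting terms gives P(s) = 2s^4 - s^3 - s^2 - 4s - 2.
Check: P(0) = -2. ✓

P(s) = 2s^4 - s^3 - s^2 - 4s - 2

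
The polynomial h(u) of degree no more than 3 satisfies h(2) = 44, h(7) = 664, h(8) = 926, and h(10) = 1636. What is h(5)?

Using the Lagrange interpolation formula with nodes 2, 7, 8, 10:
  L_0(u) = (u - 7)(u - 8)(u - 10) / -240
  L_1(u) = (u - 2)(u - 8)(u - 10) / 15
  L_2(u) = (u - 2)(u - 7)(u - 10) / -12
  L_3(u) = (u - 2)(u - 7)(u - 8) / 48
Then h(u) = 44·L_0(u) + 664·L_1(u) + 926·L_2(u) + 1636·L_3(u).
Expanding and collecting terms gives h(u) = u^3 + 6u^2 + 3u + 6.
Evaluating at u = 5: h(5) = 296.

296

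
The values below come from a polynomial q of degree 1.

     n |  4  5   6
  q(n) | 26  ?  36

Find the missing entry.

The 2 known points determine the degree-1 polynomial uniquely.
Write q(n) = an + b. Substituting each data point gives a linear system:
  4a + b = 26
  6a + b = 36
Solving the system yields a = 5, b = 6.
So q(n) = 5n + 6.
Then q(5) = 31.

31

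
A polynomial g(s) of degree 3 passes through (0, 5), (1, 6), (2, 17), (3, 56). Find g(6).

521

Write g(s) = as^3 + bs^2 + cs + d. Substituting each data point gives a linear system:
  d = 5
  a + b + c + d = 6
  8a + 4b + 2c + d = 17
  27a + 9b + 3c + d = 56
Solving the system yields a = 3, b = -4, c = 2, d = 5.
So g(s) = 3s³ - 4s² + 2s + 5.
Then g(6) = 521.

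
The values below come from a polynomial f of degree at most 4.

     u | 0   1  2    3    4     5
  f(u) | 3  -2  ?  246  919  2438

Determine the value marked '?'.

29

On equispaced nodes a degree-4 polynomial has vanishing fifth forward difference, so
  - f(0) + 5·f(1) - 10·f(2) + 10·f(3) - 5·f(4) + f(5) = 0.
Substituting the known values and solving for f(2):
  -10·f(2) = -290
  f(2) = 29.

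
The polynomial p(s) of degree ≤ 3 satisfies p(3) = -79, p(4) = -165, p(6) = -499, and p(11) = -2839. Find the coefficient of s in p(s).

Write p(s) = as^3 + bs^2 + cs + d. Substituting each data point gives a linear system:
  27a + 9b + 3c + d = -79
  64a + 16b + 4c + d = -165
  216a + 36b + 6c + d = -499
  1331a + 121b + 11c + d = -2839
Solving the system yields a = -2, b = -1, c = -5, d = -1.
So p(s) = -2s³ - s² - 5s - 1.
The coefficient of s is -5.

-5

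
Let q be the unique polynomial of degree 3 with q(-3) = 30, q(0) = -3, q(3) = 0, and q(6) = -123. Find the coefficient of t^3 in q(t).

Write q(t) = at^3 + bt^2 + ct + d. Substituting each data point gives a linear system:
  -27a + 9b - 3c + d = 30
  d = -3
  27a + 9b + 3c + d = 0
  216a + 36b + 6c + d = -123
Solving the system yields a = -1, b = 2, c = 4, d = -3.
So q(t) = -t^3 + 2t^2 + 4t - 3.
The leading coefficient is -1.

-1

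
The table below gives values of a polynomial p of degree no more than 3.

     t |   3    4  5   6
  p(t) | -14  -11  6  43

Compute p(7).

106

Using the Lagrange interpolation formula with nodes 3, 4, 5, 6:
  L_0(t) = (t - 4)(t - 5)(t - 6) / -6
  L_1(t) = (t - 3)(t - 5)(t - 6) / 2
  L_2(t) = (t - 3)(t - 4)(t - 6) / -2
  L_3(t) = (t - 3)(t - 4)(t - 5) / 6
Then p(t) = -14·L_0(t) - 11·L_1(t) + 6·L_2(t) + 43·L_3(t).
Expanding and collecting terms gives p(t) = t^3 - 5t^2 + t + 1.
Evaluating at t = 7: p(7) = 106.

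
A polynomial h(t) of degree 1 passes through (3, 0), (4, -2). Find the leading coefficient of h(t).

-2

Write h(t) = at + b. Substituting each data point gives a linear system:
  3a + b = 0
  4a + b = -2
Solving the system yields a = -2, b = 6.
So h(t) = -2t + 6.
The leading coefficient is -2.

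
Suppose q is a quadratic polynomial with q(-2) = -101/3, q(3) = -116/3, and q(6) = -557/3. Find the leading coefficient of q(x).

-6

Write q(x) = ax^2 + bx + c. Substituting each data point gives a linear system:
  4a - 2b + c = -101/3
  9a + 3b + c = -116/3
  36a + 6b + c = -557/3
Solving the system yields a = -6, b = 5, c = 1/3.
So q(x) = -6x² + 5x + 1/3.
The leading coefficient is -6.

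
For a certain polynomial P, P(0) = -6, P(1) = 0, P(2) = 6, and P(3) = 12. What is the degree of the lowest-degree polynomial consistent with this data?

1

Forward differences of the values at t = 0, 1, 2, 3:
  P  : -6  0  6  12
  Δ  : 6  6  6
  Δ^2: 0  0
  Δ^3: 0
The first differences are constant (6) and nonzero, while all higher differences vanish, so the minimal degree is 1.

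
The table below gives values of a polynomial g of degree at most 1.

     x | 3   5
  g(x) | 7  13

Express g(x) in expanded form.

g(x) = 3x - 2

Write g(x) = ax + b. Substituting each data point gives a linear system:
  3a + b = 7
  5a + b = 13
Solving the system yields a = 3, b = -2.
So g(x) = 3x - 2.
Check: g(3) = 7. ✓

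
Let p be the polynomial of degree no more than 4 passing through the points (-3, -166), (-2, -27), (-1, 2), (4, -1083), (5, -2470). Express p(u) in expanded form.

Using the Lagrange interpolation formula with nodes -3, -2, -1, 4, 5:
  L_0(u) = (u + 2)(u + 1)(u - 4)(u - 5) / 112
  L_1(u) = (u + 3)(u + 1)(u - 4)(u - 5) / -42
  L_2(u) = (u + 3)(u + 2)(u - 4)(u - 5) / 60
  L_3(u) = (u + 3)(u + 2)(u + 1)(u - 5) / -210
  L_4(u) = (u + 3)(u + 2)(u + 1)(u - 4) / 336
Then p(u) = -166·L_0(u) - 27·L_1(u) + 2·L_2(u) - 1083·L_3(u) - 2470·L_4(u).
Expanding and collecting terms gives p(u) = -3u^4 - 4u^3 - 4u^2 + 5.
Check: p(-1) = 2. ✓

p(u) = -3u^4 - 4u^3 - 4u^2 + 5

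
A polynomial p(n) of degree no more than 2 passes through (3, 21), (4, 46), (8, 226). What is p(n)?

Write p(n) = an^2 + bn + c. Substituting each data point gives a linear system:
  9a + 3b + c = 21
  16a + 4b + c = 46
  64a + 8b + c = 226
Solving the system yields a = 4, b = -3, c = -6.
So p(n) = 4n² - 3n - 6.
Check: p(4) = 46. ✓

p(n) = 4n^2 - 3n - 6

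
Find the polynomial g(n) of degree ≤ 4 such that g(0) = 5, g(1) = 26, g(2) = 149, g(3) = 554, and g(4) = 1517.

g(n) = 4n^4 + 6n^3 + 5n^2 + 6n + 5

Using the Lagrange interpolation formula with nodes 0, 1, 2, 3, 4:
  L_0(n) = (n - 1)(n - 2)(n - 3)(n - 4) / 24
  L_1(n) = n(n - 2)(n - 3)(n - 4) / -6
  L_2(n) = n(n - 1)(n - 3)(n - 4) / 4
  L_3(n) = n(n - 1)(n - 2)(n - 4) / -6
  L_4(n) = n(n - 1)(n - 2)(n - 3) / 24
Then g(n) = 5·L_0(n) + 26·L_1(n) + 149·L_2(n) + 554·L_3(n) + 1517·L_4(n).
Expanding and collecting terms gives g(n) = 4n^4 + 6n^3 + 5n^2 + 6n + 5.
Check: g(0) = 5. ✓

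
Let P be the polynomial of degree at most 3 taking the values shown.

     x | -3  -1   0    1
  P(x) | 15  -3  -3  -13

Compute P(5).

-393

Using the Lagrange interpolation formula with nodes -3, -1, 0, 1:
  L_0(x) = (x + 1)x(x - 1) / -24
  L_1(x) = (x + 3)x(x - 1) / 4
  L_2(x) = (x + 3)(x + 1)(x - 1) / -3
  L_3(x) = (x + 3)(x + 1)x / 8
Then P(x) = 15·L_0(x) - 3·L_1(x) - 3·L_2(x) - 13·L_3(x).
Expanding and collecting terms gives P(x) = -2x^3 - 5x^2 - 3x - 3.
Evaluating at x = 5: P(5) = -393.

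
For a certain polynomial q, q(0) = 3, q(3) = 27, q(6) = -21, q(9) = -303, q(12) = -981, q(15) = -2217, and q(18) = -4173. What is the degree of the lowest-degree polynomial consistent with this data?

Forward differences of the values at s = 0, 3, 6, 9, 12, 15, 18:
  q  : 3  27  -21  -303  -981  -2217  -4173
  Δ  : 24  -48  -282  -678  -1236  -1956
  Δ^2: -72  -234  -396  -558  -720
  Δ^3: -162  -162  -162  -162
  Δ^4: 0  0  0
  Δ^5: 0  0
  Δ^6: 0
The third differences are constant (-162) and nonzero, while all higher differences vanish, so the minimal degree is 3.

3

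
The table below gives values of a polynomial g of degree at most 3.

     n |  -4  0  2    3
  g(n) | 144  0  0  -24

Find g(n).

g(n) = -2n^3 + 2n^2 + 4n

Using the Lagrange interpolation formula with nodes -4, 0, 2, 3:
  L_0(n) = n(n - 2)(n - 3) / -168
  L_1(n) = (n + 4)(n - 2)(n - 3) / 24
  L_2(n) = (n + 4)n(n - 3) / -12
  L_3(n) = (n + 4)n(n - 2) / 21
Then g(n) = 144·L_0(n) + 0·L_1(n) + 0·L_2(n) - 24·L_3(n).
Expanding and collecting terms gives g(n) = -2n³ + 2n² + 4n.
Check: g(3) = -24. ✓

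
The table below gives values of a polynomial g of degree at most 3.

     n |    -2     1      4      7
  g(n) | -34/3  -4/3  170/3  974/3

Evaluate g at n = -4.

Write g(n) = an^3 + bn^2 + cn + d. Substituting each data point gives a linear system:
  -8a + 4b - 2c + d = -34/3
  a + b + c + d = -4/3
  64a + 16b + 4c + d = 170/3
  343a + 49b + 7c + d = 974/3
Solving the system yields a = 1, b = -1/3, c = 0, d = -2.
So g(n) = n³ - (1/3)n² - 2.
Then g(-4) = -214/3.

-214/3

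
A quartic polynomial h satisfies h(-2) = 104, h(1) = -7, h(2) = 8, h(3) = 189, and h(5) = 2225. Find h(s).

Write h(s) = as^4 + bs^3 + cs^2 + ds + e. Substituting each data point gives a linear system:
  16a - 8b + 4c - 2d + e = 104
  a + b + c + d + e = -7
  16a + 8b + 4c + 2d + e = 8
  81a + 27b + 9c + 3d + e = 189
  625a + 125b + 25c + 5d + e = 2225
Solving the system yields a = 5, b = -6, c = -6, d = 0, e = 0.
So h(s) = 5s⁴ - 6s³ - 6s².
Check: h(2) = 8. ✓

h(s) = 5s^4 - 6s^3 - 6s^2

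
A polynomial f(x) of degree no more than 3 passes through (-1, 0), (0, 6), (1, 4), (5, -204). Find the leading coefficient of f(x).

Write f(x) = ax^3 + bx^2 + cx + d. Substituting each data point gives a linear system:
  -a + b - c + d = 0
  d = 6
  a + b + c + d = 4
  125a + 25b + 5c + d = -204
Solving the system yields a = -1, b = -4, c = 3, d = 6.
So f(x) = -x³ - 4x² + 3x + 6.
The leading coefficient is -1.

-1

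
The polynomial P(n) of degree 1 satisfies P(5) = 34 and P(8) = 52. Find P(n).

P(n) = 6n + 4

Using the Lagrange interpolation formula with nodes 5, 8:
  L_0(n) = (n - 8) / -3
  L_1(n) = (n - 5) / 3
Then P(n) = 34·L_0(n) + 52·L_1(n).
Expanding and collecting terms gives P(n) = 6n + 4.
Check: P(8) = 52. ✓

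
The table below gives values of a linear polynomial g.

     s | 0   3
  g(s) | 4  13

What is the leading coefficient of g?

Write g(s) = as + b. Substituting each data point gives a linear system:
  b = 4
  3a + b = 13
Solving the system yields a = 3, b = 4.
So g(s) = 3s + 4.
The leading coefficient is 3.

3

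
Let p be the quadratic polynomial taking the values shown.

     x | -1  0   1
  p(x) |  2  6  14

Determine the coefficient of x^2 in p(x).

2

Write p(x) = ax^2 + bx + c. Substituting each data point gives a linear system:
  a - b + c = 2
  c = 6
  a + b + c = 14
Solving the system yields a = 2, b = 6, c = 6.
So p(x) = 2x^2 + 6x + 6.
The leading coefficient is 2.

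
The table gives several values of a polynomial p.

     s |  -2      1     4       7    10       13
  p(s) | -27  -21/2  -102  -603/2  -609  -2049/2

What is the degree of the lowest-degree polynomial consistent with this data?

2

Forward differences of the values at s = -2, 1, 4, 7, 10, 13:
  p  : -27  -21/2  -102  -603/2  -609  -2049/2
  Δ  : 33/2  -183/2  -399/2  -615/2  -831/2
  Δ^2: -108  -108  -108  -108
  Δ^3: 0  0  0
  Δ^4: 0  0
  Δ^5: 0
The second differences are constant (-108) and nonzero, while all higher differences vanish, so the minimal degree is 2.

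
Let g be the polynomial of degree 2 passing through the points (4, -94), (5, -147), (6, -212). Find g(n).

g(n) = -6n^2 + n - 2

Write g(n) = an^2 + bn + c. Substituting each data point gives a linear system:
  16a + 4b + c = -94
  25a + 5b + c = -147
  36a + 6b + c = -212
Solving the system yields a = -6, b = 1, c = -2.
So g(n) = -6n^2 + n - 2.
Check: g(4) = -94. ✓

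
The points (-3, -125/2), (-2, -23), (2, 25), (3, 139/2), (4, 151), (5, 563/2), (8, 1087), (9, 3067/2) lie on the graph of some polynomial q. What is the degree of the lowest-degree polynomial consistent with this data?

3

Divided differences on the nodes -3, -2, 2, 3, 4, 5, 8, 9:
  order 0: -125/2  -23  25  139/2  151  563/2  1087  3067/2
  order 1: 79/2  12  89/2  163/2  261/2  537/2  893/2
  order 2: -11/2  13/2  37/2  49/2  69/2  89/2
  order 3: 2  2  2  2  2
  order 4: 0  0  0  0
  order 5: 0  0  0
  order 6: 0  0
  order 7: 0
The order-3 divided differences are all 2 (nonzero) and every higher order vanishes, so the data lies on a polynomial of degree exactly 3.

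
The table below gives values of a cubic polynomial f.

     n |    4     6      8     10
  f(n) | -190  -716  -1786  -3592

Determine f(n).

f(n) = -4n^3 + 4n^2 + n - 2

Write f(n) = an^3 + bn^2 + cn + d. Substituting each data point gives a linear system:
  64a + 16b + 4c + d = -190
  216a + 36b + 6c + d = -716
  512a + 64b + 8c + d = -1786
  1000a + 100b + 10c + d = -3592
Solving the system yields a = -4, b = 4, c = 1, d = -2.
So f(n) = -4n^3 + 4n^2 + n - 2.
Check: f(4) = -190. ✓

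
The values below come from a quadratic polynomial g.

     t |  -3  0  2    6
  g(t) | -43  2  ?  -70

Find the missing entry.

The 3 known points determine the degree-2 polynomial uniquely.
Write g(t) = at^2 + bt + c. Substituting each data point gives a linear system:
  9a - 3b + c = -43
  c = 2
  36a + 6b + c = -70
Solving the system yields a = -3, b = 6, c = 2.
So g(t) = -3t² + 6t + 2.
Then g(2) = 2.

2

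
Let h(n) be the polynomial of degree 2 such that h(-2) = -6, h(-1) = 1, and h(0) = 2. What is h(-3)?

Using the Lagrange interpolation formula with nodes -2, -1, 0:
  L_0(n) = (n + 1)n / 2
  L_1(n) = (n + 2)n / -1
  L_2(n) = (n + 2)(n + 1) / 2
Then h(n) = -6·L_0(n) + 1·L_1(n) + 2·L_2(n).
Expanding and collecting terms gives h(n) = -3n² - 2n + 2.
Evaluating at n = -3: h(-3) = -19.

-19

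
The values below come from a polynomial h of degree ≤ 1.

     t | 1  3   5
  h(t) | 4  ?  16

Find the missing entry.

The 2 known points determine the degree-1 polynomial uniquely.
Write h(t) = at + b. Substituting each data point gives a linear system:
  a + b = 4
  5a + b = 16
Solving the system yields a = 3, b = 1.
So h(t) = 3t + 1.
Then h(3) = 10.

10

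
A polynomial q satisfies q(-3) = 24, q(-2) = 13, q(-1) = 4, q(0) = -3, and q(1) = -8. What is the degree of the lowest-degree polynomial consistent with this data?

2

Forward differences of the values at t = -3, -2, -1, 0, 1:
  q  : 24  13  4  -3  -8
  Δ  : -11  -9  -7  -5
  Δ^2: 2  2  2
  Δ^3: 0  0
  Δ^4: 0
The second differences are constant (2) and nonzero, while all higher differences vanish, so the minimal degree is 2.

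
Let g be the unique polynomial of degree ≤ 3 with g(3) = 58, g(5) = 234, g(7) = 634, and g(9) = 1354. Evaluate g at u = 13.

Using the Lagrange interpolation formula with nodes 3, 5, 7, 9:
  L_0(u) = (u - 5)(u - 7)(u - 9) / -48
  L_1(u) = (u - 3)(u - 7)(u - 9) / 16
  L_2(u) = (u - 3)(u - 5)(u - 9) / -16
  L_3(u) = (u - 3)(u - 5)(u - 7) / 48
Then g(u) = 58·L_0(u) + 234·L_1(u) + 634·L_2(u) + 1354·L_3(u).
Expanding and collecting terms gives g(u) = 2u^3 - 2u^2 + 6u + 4.
Evaluating at u = 13: g(13) = 4138.

4138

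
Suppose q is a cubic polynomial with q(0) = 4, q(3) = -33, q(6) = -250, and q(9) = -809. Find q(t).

Write q(t) = at^3 + bt^2 + ct + d. Substituting each data point gives a linear system:
  d = 4
  27a + 9b + 3c + d = -33
  216a + 36b + 6c + d = -250
  729a + 81b + 9c + d = -809
Solving the system yields a = -1, b = -1, c = -1/3, d = 4.
So q(t) = -t^3 - t^2 - (1/3)t + 4.
Check: q(6) = -250. ✓

q(t) = -t^3 - t^2 - (1/3)t + 4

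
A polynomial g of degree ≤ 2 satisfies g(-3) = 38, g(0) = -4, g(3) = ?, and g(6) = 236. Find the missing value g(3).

On equispaced nodes a degree-2 polynomial has vanishing third forward difference, so
  - g(-3) + 3·g(0) - 3·g(3) + g(6) = 0.
Substituting the known values and solving for g(3):
  -3·g(3) = -186
  g(3) = 62.

62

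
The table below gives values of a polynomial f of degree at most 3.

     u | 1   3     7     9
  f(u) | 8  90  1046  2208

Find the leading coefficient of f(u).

3

Write f(u) = au^3 + bu^2 + cu + d. Substituting each data point gives a linear system:
  a + b + c + d = 8
  27a + 9b + 3c + d = 90
  343a + 49b + 7c + d = 1046
  729a + 81b + 9c + d = 2208
Solving the system yields a = 3, b = 0, c = 2, d = 3.
So f(u) = 3u³ + 2u + 3.
The leading coefficient is 3.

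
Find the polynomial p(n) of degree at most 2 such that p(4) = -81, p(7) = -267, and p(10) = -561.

p(n) = -6n^2 + 4n - 1

Using the Lagrange interpolation formula with nodes 4, 7, 10:
  L_0(n) = (n - 7)(n - 10) / 18
  L_1(n) = (n - 4)(n - 10) / -9
  L_2(n) = (n - 4)(n - 7) / 18
Then p(n) = -81·L_0(n) - 267·L_1(n) - 561·L_2(n).
Expanding and collecting terms gives p(n) = -6n² + 4n - 1.
Check: p(4) = -81. ✓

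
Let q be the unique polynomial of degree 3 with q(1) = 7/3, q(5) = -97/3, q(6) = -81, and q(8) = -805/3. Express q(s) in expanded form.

q(s) = -s^3 + 4s^2 - (5/3)s + 1

Write q(s) = as^3 + bs^2 + cs + d. Substituting each data point gives a linear system:
  a + b + c + d = 7/3
  125a + 25b + 5c + d = -97/3
  216a + 36b + 6c + d = -81
  512a + 64b + 8c + d = -805/3
Solving the system yields a = -1, b = 4, c = -5/3, d = 1.
So q(s) = -s^3 + 4s^2 - (5/3)s + 1.
Check: q(8) = -805/3. ✓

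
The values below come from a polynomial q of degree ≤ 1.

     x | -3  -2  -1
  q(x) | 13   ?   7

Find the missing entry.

The 2 known points determine the degree-1 polynomial uniquely.
Write q(x) = ax + b. Substituting each data point gives a linear system:
  -3a + b = 13
  -a + b = 7
Solving the system yields a = -3, b = 4.
So q(x) = -3x + 4.
Then q(-2) = 10.

10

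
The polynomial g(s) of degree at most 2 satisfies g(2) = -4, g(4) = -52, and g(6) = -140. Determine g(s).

Write g(s) = as^2 + bs + c. Substituting each data point gives a linear system:
  4a + 2b + c = -4
  16a + 4b + c = -52
  36a + 6b + c = -140
Solving the system yields a = -5, b = 6, c = 4.
So g(s) = -5s^2 + 6s + 4.
Check: g(2) = -4. ✓

g(s) = -5s^2 + 6s + 4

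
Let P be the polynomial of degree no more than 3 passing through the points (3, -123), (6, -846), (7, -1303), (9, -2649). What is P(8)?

-1898

Using the Lagrange interpolation formula with nodes 3, 6, 7, 9:
  L_0(t) = (t - 6)(t - 7)(t - 9) / -72
  L_1(t) = (t - 3)(t - 7)(t - 9) / 9
  L_2(t) = (t - 3)(t - 6)(t - 9) / -8
  L_3(t) = (t - 3)(t - 6)(t - 7) / 36
Then P(t) = -123·L_0(t) - 846·L_1(t) - 1303·L_2(t) - 2649·L_3(t).
Expanding and collecting terms gives P(t) = -3t³ - 6t² + 2t + 6.
Evaluating at t = 8: P(8) = -1898.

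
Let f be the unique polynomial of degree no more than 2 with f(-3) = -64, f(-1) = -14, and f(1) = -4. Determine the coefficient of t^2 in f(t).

-5

Write f(t) = at^2 + bt + c. Substituting each data point gives a linear system:
  9a - 3b + c = -64
  a - b + c = -14
  a + b + c = -4
Solving the system yields a = -5, b = 5, c = -4.
So f(t) = -5t² + 5t - 4.
The leading coefficient is -5.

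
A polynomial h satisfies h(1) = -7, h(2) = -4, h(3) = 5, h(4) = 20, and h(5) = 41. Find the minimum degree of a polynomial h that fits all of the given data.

2

Forward differences of the values at x = 1, 2, 3, 4, 5:
  h  : -7  -4  5  20  41
  Δ  : 3  9  15  21
  Δ^2: 6  6  6
  Δ^3: 0  0
  Δ^4: 0
The second differences are constant (6) and nonzero, while all higher differences vanish, so the minimal degree is 2.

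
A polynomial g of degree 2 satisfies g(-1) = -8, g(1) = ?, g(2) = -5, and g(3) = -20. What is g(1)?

The 3 known points determine the degree-2 polynomial uniquely.
Write g(t) = at^2 + bt + c. Substituting each data point gives a linear system:
  a - b + c = -8
  4a + 2b + c = -5
  9a + 3b + c = -20
Solving the system yields a = -4, b = 5, c = 1.
So g(t) = -4t² + 5t + 1.
Then g(1) = 2.

2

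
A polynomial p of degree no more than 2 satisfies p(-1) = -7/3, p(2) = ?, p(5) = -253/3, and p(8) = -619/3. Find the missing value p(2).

The 3 known points determine the degree-2 polynomial uniquely.
Write p(t) = at^2 + bt + c. Substituting each data point gives a linear system:
  a - b + c = -7/3
  25a + 5b + c = -253/3
  64a + 8b + c = -619/3
Solving the system yields a = -3, b = -5/3, c = -1.
So p(t) = -3t² - (5/3)t - 1.
Then p(2) = -49/3.

-49/3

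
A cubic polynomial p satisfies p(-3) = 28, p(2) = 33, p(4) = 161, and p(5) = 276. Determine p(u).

Write p(u) = au^3 + bu^2 + cu + d. Substituting each data point gives a linear system:
  -27a + 9b - 3c + d = 28
  8a + 4b + 2c + d = 33
  64a + 16b + 4c + d = 161
  125a + 25b + 5c + d = 276
Solving the system yields a = 1, b = 6, c = 0, d = 1.
So p(u) = u^3 + 6u^2 + 1.
Check: p(-3) = 28. ✓

p(u) = u^3 + 6u^2 + 1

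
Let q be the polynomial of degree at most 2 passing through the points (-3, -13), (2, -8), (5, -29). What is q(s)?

Using the Lagrange interpolation formula with nodes -3, 2, 5:
  L_0(s) = (s - 2)(s - 5) / 40
  L_1(s) = (s + 3)(s - 5) / -15
  L_2(s) = (s + 3)(s - 2) / 24
Then q(s) = -13·L_0(s) - 8·L_1(s) - 29·L_2(s).
Expanding and collecting terms gives q(s) = -s^2 - 4.
Check: q(2) = -8. ✓

q(s) = -s^2 - 4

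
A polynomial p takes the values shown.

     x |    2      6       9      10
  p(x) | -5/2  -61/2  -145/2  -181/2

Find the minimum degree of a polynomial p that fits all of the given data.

Divided differences on the nodes 2, 6, 9, 10:
  order 0: -5/2  -61/2  -145/2  -181/2
  order 1: -7  -14  -18
  order 2: -1  -1
  order 3: 0
The order-2 divided differences are all -1 (nonzero) and every higher order vanishes, so the data lies on a polynomial of degree exactly 2.

2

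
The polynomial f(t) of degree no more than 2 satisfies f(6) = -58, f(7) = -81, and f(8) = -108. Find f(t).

Using the Lagrange interpolation formula with nodes 6, 7, 8:
  L_0(t) = (t - 7)(t - 8) / 2
  L_1(t) = (t - 6)(t - 8) / -1
  L_2(t) = (t - 6)(t - 7) / 2
Then f(t) = -58·L_0(t) - 81·L_1(t) - 108·L_2(t).
Expanding and collecting terms gives f(t) = -2t^2 + 3t - 4.
Check: f(7) = -81. ✓

f(t) = -2t^2 + 3t - 4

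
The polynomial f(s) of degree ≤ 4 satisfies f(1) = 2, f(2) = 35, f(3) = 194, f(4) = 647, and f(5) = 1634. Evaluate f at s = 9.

Write f(s) = as^4 + bs^3 + cs^2 + ds + e. Substituting each data point gives a linear system:
  a + b + c + d + e = 2
  16a + 8b + 4c + 2d + e = 35
  81a + 27b + 9c + 3d + e = 194
  256a + 64b + 16c + 4d + e = 647
  625a + 125b + 25c + 5d + e = 1634
Solving the system yields a = 3, b = -2, c = 0, d = 2, e = -1.
So f(s) = 3s⁴ - 2s³ + 2s - 1.
Then f(9) = 18242.

18242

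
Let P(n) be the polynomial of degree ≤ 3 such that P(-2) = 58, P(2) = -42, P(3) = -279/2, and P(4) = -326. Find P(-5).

1337/2

Using the Lagrange interpolation formula with nodes -2, 2, 3, 4:
  L_0(n) = (n - 2)(n - 3)(n - 4) / -120
  L_1(n) = (n + 2)(n - 3)(n - 4) / 8
  L_2(n) = (n + 2)(n - 2)(n - 4) / -5
  L_3(n) = (n + 2)(n - 2)(n - 3) / 12
Then P(n) = 58·L_0(n) - 42·L_1(n) - 279/2·L_2(n) - 326·L_3(n).
Expanding and collecting terms gives P(n) = -5n^3 + (1/2)n^2 - 5n + 6.
Evaluating at n = -5: P(-5) = 1337/2.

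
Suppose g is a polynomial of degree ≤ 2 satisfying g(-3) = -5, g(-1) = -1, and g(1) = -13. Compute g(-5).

Using the Lagrange interpolation formula with nodes -3, -1, 1:
  L_0(x) = (x + 1)(x - 1) / 8
  L_1(x) = (x + 3)(x - 1) / -4
  L_2(x) = (x + 3)(x + 1) / 8
Then g(x) = -5·L_0(x) - 1·L_1(x) - 13·L_2(x).
Expanding and collecting terms gives g(x) = -2x² - 6x - 5.
Evaluating at x = -5: g(-5) = -25.

-25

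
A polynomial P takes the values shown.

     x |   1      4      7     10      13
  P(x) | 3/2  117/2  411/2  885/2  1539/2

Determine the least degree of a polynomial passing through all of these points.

2

Forward differences of the values at x = 1, 4, 7, 10, 13:
  P  : 3/2  117/2  411/2  885/2  1539/2
  Δ  : 57  147  237  327
  Δ^2: 90  90  90
  Δ^3: 0  0
  Δ^4: 0
The second differences are constant (90) and nonzero, while all higher differences vanish, so the minimal degree is 2.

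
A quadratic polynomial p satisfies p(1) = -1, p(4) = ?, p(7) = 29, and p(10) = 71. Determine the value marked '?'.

5

The 3 known points determine the degree-2 polynomial uniquely.
Write p(s) = as^2 + bs + c. Substituting each data point gives a linear system:
  a + b + c = -1
  49a + 7b + c = 29
  100a + 10b + c = 71
Solving the system yields a = 1, b = -3, c = 1.
So p(s) = s^2 - 3s + 1.
Then p(4) = 5.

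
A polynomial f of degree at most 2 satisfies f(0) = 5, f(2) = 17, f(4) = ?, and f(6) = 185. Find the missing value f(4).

On equispaced nodes a degree-2 polynomial has vanishing third forward difference, so
  - f(0) + 3·f(2) - 3·f(4) + f(6) = 0.
Substituting the known values and solving for f(4):
  -3·f(4) = -231
  f(4) = 77.

77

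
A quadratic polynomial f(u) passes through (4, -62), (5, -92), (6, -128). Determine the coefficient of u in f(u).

-3

Write f(u) = au^2 + bu + c. Substituting each data point gives a linear system:
  16a + 4b + c = -62
  25a + 5b + c = -92
  36a + 6b + c = -128
Solving the system yields a = -3, b = -3, c = -2.
So f(u) = -3u² - 3u - 2.
The coefficient of u is -3.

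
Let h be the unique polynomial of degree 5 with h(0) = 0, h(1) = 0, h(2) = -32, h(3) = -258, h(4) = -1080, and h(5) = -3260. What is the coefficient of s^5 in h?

Write h(s) = as^5 + bs^4 + cs^3 + ds^2 + es + k. Substituting each data point gives a linear system:
  k = 0
  a + b + c + d + e + k = 0
  32a + 16b + 8c + 4d + 2e + k = -32
  243a + 81b + 27c + 9d + 3e + k = -258
  1024a + 256b + 64c + 16d + 4e + k = -1080
  3125a + 625b + 125c + 25d + 5e + k = -3260
Solving the system yields a = -1, b = 0, c = -2, d = 5, e = -2, k = 0.
So h(s) = -s^5 - 2s^3 + 5s^2 - 2s.
The leading coefficient is -1.

-1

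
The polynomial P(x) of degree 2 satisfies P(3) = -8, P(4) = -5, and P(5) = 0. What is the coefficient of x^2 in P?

1

Write P(x) = ax^2 + bx + c. Substituting each data point gives a linear system:
  9a + 3b + c = -8
  16a + 4b + c = -5
  25a + 5b + c = 0
Solving the system yields a = 1, b = -4, c = -5.
So P(x) = x^2 - 4x - 5.
The leading coefficient is 1.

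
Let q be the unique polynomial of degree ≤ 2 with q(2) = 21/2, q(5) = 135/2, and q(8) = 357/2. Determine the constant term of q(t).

5/2

Write q(t) = at^2 + bt + c. Substituting each data point gives a linear system:
  4a + 2b + c = 21/2
  25a + 5b + c = 135/2
  64a + 8b + c = 357/2
Solving the system yields a = 3, b = -2, c = 5/2.
So q(t) = 3t^2 - 2t + 5/2.
The constant term is 5/2.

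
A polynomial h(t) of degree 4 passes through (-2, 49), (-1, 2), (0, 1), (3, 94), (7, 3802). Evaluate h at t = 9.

Write h(t) = at^4 + bt^3 + ct^2 + dt + e. Substituting each data point gives a linear system:
  16a - 8b + 4c - 2d + e = 49
  a - b + c - d + e = 2
  e = 1
  81a + 27b + 9c + 3d + e = 94
  2401a + 343b + 49c + 7d + e = 3802
Solving the system yields a = 2, b = -3, c = 0, d = 4, e = 1.
So h(t) = 2t^4 - 3t^3 + 4t + 1.
Then h(9) = 10972.

10972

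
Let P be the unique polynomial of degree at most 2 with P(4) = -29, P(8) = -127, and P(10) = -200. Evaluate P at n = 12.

-289

Using the Lagrange interpolation formula with nodes 4, 8, 10:
  L_0(n) = (n - 8)(n - 10) / 24
  L_1(n) = (n - 4)(n - 10) / -8
  L_2(n) = (n - 4)(n - 8) / 12
Then P(n) = -29·L_0(n) - 127·L_1(n) - 200·L_2(n).
Expanding and collecting terms gives P(n) = -2n² - (1/2)n + 5.
Evaluating at n = 12: P(12) = -289.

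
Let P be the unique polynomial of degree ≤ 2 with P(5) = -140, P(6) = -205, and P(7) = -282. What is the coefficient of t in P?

1

Write P(t) = at^2 + bt + c. Substituting each data point gives a linear system:
  25a + 5b + c = -140
  36a + 6b + c = -205
  49a + 7b + c = -282
Solving the system yields a = -6, b = 1, c = 5.
So P(t) = -6t² + t + 5.
The coefficient of t is 1.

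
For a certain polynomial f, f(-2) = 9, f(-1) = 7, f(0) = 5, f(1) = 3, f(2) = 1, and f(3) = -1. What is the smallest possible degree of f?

Forward differences of the values at t = -2, -1, 0, 1, 2, 3:
  f  : 9  7  5  3  1  -1
  Δ  : -2  -2  -2  -2  -2
  Δ^2: 0  0  0  0
  Δ^3: 0  0  0
  Δ^4: 0  0
  Δ^5: 0
The first differences are constant (-2) and nonzero, while all higher differences vanish, so the minimal degree is 1.

1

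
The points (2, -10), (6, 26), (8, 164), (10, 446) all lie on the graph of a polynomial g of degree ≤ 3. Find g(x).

Write g(x) = ax^3 + bx^2 + cx + d. Substituting each data point gives a linear system:
  8a + 4b + 2c + d = -10
  216a + 36b + 6c + d = 26
  512a + 64b + 8c + d = 164
  1000a + 100b + 10c + d = 446
Solving the system yields a = 1, b = -6, c = 5, d = -4.
So g(x) = x^3 - 6x^2 + 5x - 4.
Check: g(6) = 26. ✓

g(x) = x^3 - 6x^2 + 5x - 4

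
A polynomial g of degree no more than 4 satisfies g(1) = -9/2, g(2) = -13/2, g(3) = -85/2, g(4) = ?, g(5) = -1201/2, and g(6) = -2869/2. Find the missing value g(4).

On equispaced nodes a degree-4 polynomial has vanishing fifth forward difference, so
  - g(1) + 5·g(2) - 10·g(3) + 10·g(4) - 5·g(5) + g(6) = 0.
Substituting the known values and solving for g(4):
  10·g(4) = -1965
  g(4) = -393/2.

-393/2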